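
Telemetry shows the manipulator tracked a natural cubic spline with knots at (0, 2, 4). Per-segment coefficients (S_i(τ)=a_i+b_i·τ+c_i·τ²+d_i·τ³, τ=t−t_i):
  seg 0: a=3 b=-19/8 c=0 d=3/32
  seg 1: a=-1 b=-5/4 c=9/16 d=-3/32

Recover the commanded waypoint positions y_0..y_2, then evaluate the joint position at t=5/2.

y_0 = S_0(0) = a_0 = 3
y_1 = S_1(0) = a_1 = -1
y_2 = S_1(2) = -2
t_q=5/2 is in segment 1 (τ=1/2); S_1(τ)=-383/256

y_0=3 y_1=-1 y_2=-2
S(5/2) = -383/256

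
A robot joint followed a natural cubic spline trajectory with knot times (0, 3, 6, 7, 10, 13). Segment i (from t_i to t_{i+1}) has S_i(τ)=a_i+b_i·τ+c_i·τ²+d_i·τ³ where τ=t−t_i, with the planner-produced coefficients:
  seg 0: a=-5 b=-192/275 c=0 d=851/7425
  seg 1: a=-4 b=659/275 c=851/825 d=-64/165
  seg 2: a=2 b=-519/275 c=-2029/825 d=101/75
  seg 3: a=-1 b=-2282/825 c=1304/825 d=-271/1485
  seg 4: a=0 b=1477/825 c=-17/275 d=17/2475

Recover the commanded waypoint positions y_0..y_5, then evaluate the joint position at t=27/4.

y_0 = S_0(0) = a_0 = -5
y_1 = S_1(0) = a_1 = -4
y_2 = S_2(0) = a_2 = 2
y_3 = S_3(0) = a_3 = -1
y_4 = S_4(0) = a_4 = 0
y_5 = S_4(3) = 5
t_q=27/4 is in segment 2 (τ=3/4); S_2(τ)=-4061/17600

y_0=-5 y_1=-4 y_2=2 y_3=-1 y_4=0 y_5=5
S(27/4) = -4061/17600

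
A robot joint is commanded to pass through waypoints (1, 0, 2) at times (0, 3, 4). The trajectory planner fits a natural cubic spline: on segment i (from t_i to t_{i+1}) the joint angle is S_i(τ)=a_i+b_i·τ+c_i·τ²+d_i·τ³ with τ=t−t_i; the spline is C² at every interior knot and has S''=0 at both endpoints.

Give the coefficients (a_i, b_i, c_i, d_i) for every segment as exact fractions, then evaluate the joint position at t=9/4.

Δ: Δ0=-1/3, Δ1=2
row 1: diag=8, rhs=14; c'=1/8, d'=7/4
back: M1=7/4
M: M0=0, M1=7/4, M2=0
seg 0: a=1, c=M0/2=0, d=(M1−M0)/(6·3)=7/72, b=Δ0−h0·(2M0+M1)/6=-29/24
seg 1: a=0, c=M1/2=7/8, d=(M2−M1)/(6·1)=-7/24, b=Δ1−h1·(2M1+M2)/6=17/12
t_q=9/4 → seg 0, τ=9/4; S=1+-29/24·τ+0·τ²+7/72·τ³=-313/512

  seg 0: a=1 b=-29/24 c=0 d=7/72
  seg 1: a=0 b=17/12 c=7/8 d=-7/24
S(9/4) = -313/512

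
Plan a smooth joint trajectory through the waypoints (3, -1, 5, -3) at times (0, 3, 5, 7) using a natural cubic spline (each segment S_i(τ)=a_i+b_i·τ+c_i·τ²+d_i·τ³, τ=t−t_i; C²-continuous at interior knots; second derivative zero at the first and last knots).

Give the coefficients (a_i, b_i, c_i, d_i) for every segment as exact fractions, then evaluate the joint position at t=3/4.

  seg 0: a=3 b=-371/114 c=0 d=73/342
  seg 1: a=-1 b=143/57 c=73/38 d=-191/228
  seg 2: a=5 b=8/57 c=-59/19 d=59/114
S(3/4) = 1579/2432

Δ: Δ0=-4/3, Δ1=3, Δ2=-4
row 1: diag=10, rhs=26; c'=1/5, d'=13/5
row 2: denom=8−2·1/5=38/5; d'=(-42−2·13/5)/(38/5)=-118/19
back: M2=-118/19
back: M1=13/5−1/5·-118/19=73/19
M: M0=0, M1=73/19, M2=-118/19, M3=0
seg 0: a=3, c=M0/2=0, d=(M1−M0)/(6·3)=73/342, b=Δ0−h0·(2M0+M1)/6=-371/114
seg 1: a=-1, c=M1/2=73/38, d=(M2−M1)/(6·2)=-191/228, b=Δ1−h1·(2M1+M2)/6=143/57
seg 2: a=5, c=M2/2=-59/19, d=(M3−M2)/(6·2)=59/114, b=Δ2−h2·(2M2+M3)/6=8/57
t_q=3/4 → seg 0, τ=3/4; S=3+-371/114·τ+0·τ²+73/342·τ³=1579/2432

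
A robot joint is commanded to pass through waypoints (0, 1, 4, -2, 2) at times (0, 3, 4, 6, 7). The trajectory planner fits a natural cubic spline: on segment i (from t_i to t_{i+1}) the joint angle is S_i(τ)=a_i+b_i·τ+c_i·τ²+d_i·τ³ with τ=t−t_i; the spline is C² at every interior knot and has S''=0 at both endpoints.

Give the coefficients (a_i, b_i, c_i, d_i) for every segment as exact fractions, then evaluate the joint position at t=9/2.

Δ: Δ0=1/3, Δ1=3, Δ2=-3, Δ3=4
row 1: diag=8, rhs=16; c'=1/8, d'=2
row 2: denom=6−1·1/8=47/8; d'=(-36−1·2)/(47/8)=-304/47
row 3: denom=6−2·16/47=250/47; d'=(42−2·-304/47)/(250/47)=1291/125
back: M3=1291/125
back: M2=-304/47−16/47·1291/125=-1248/125
back: M1=2−1/8·-1248/125=406/125
M: M0=0, M1=406/125, M2=-1248/125, M3=1291/125, M4=0
seg 0: a=0, c=M0/2=0, d=(M1−M0)/(6·3)=203/1125, b=Δ0−h0·(2M0+M1)/6=-484/375
seg 1: a=1, c=M1/2=203/125, d=(M2−M1)/(6·1)=-827/375, b=Δ1−h1·(2M1+M2)/6=1343/375
seg 2: a=4, c=M2/2=-624/125, d=(M3−M2)/(6·2)=2539/1500, b=Δ2−h2·(2M2+M3)/6=16/75
seg 3: a=-2, c=M3/2=1291/250, d=(M4−M3)/(6·1)=-1291/750, b=Δ3−h3·(2M3+M4)/6=209/375
t_q=9/2 → seg 2, τ=1/2; S=4+16/75·τ+-624/125·τ²+2539/1500·τ³=12281/4000

  seg 0: a=0 b=-484/375 c=0 d=203/1125
  seg 1: a=1 b=1343/375 c=203/125 d=-827/375
  seg 2: a=4 b=16/75 c=-624/125 d=2539/1500
  seg 3: a=-2 b=209/375 c=1291/250 d=-1291/750
S(9/2) = 12281/4000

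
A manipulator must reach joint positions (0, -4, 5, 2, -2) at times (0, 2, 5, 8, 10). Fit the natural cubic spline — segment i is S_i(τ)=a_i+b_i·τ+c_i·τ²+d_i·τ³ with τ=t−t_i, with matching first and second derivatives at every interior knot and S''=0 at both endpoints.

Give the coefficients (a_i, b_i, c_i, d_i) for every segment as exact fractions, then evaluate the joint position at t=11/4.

  seg 0: a=0 b=-281/85 c=0 d=111/340
  seg 1: a=-4 b=52/85 c=333/170 d=-593/1530
  seg 2: a=5 b=19/10 c=-26/17 d=287/1530
  seg 3: a=2 b=-188/85 c=27/170 d=-9/340
S(11/4) = -28319/10880

Δ: Δ0=-2, Δ1=3, Δ2=-1, Δ3=-2
row 1: diag=10, rhs=30; c'=3/10, d'=3
row 2: denom=12−3·3/10=111/10; d'=(-24−3·3)/(111/10)=-110/37
row 3: denom=10−3·10/37=340/37; d'=(-6−3·-110/37)/(340/37)=27/85
back: M3=27/85
back: M2=-110/37−10/37·27/85=-52/17
back: M1=3−3/10·-52/17=333/85
M: M0=0, M1=333/85, M2=-52/17, M3=27/85, M4=0
seg 0: a=0, c=M0/2=0, d=(M1−M0)/(6·2)=111/340, b=Δ0−h0·(2M0+M1)/6=-281/85
seg 1: a=-4, c=M1/2=333/170, d=(M2−M1)/(6·3)=-593/1530, b=Δ1−h1·(2M1+M2)/6=52/85
seg 2: a=5, c=M2/2=-26/17, d=(M3−M2)/(6·3)=287/1530, b=Δ2−h2·(2M2+M3)/6=19/10
seg 3: a=2, c=M3/2=27/170, d=(M4−M3)/(6·2)=-9/340, b=Δ3−h3·(2M3+M4)/6=-188/85
t_q=11/4 → seg 1, τ=3/4; S=-4+52/85·τ+333/170·τ²+-593/1530·τ³=-28319/10880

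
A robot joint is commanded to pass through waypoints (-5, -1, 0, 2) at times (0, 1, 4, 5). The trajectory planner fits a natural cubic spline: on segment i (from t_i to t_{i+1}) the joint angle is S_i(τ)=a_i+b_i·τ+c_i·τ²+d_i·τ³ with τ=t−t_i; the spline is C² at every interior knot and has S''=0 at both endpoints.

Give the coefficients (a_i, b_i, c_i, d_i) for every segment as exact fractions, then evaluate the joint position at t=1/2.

Δ: Δ0=4, Δ1=1/3, Δ2=2
row 1: diag=8, rhs=-22; c'=3/8, d'=-11/4
row 2: denom=8−3·3/8=55/8; d'=(10−3·-11/4)/(55/8)=146/55
back: M2=146/55
back: M1=-11/4−3/8·146/55=-206/55
M: M0=0, M1=-206/55, M2=146/55, M3=0
seg 0: a=-5, c=M0/2=0, d=(M1−M0)/(6·1)=-103/165, b=Δ0−h0·(2M0+M1)/6=763/165
seg 1: a=-1, c=M1/2=-103/55, d=(M2−M1)/(6·3)=16/45, b=Δ1−h1·(2M1+M2)/6=454/165
seg 2: a=0, c=M2/2=73/55, d=(M3−M2)/(6·1)=-73/165, b=Δ2−h2·(2M2+M3)/6=184/165
t_q=1/2 → seg 0, τ=1/2; S=-5+763/165·τ+0·τ²+-103/165·τ³=-1217/440

  seg 0: a=-5 b=763/165 c=0 d=-103/165
  seg 1: a=-1 b=454/165 c=-103/55 d=16/45
  seg 2: a=0 b=184/165 c=73/55 d=-73/165
S(1/2) = -1217/440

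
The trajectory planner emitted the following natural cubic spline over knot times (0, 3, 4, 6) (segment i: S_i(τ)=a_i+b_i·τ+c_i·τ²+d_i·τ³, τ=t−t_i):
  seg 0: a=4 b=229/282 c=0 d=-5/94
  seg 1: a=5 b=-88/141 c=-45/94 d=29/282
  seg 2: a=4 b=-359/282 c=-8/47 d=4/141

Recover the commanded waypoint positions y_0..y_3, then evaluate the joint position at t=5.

y_0 = S_0(0) = a_0 = 4
y_1 = S_1(0) = a_1 = 5
y_2 = S_2(0) = a_2 = 4
y_3 = S_2(2) = 1
t_q=5 is in segment 2 (τ=1); S_2(τ)=243/94

y_0=4 y_1=5 y_2=4 y_3=1
S(5) = 243/94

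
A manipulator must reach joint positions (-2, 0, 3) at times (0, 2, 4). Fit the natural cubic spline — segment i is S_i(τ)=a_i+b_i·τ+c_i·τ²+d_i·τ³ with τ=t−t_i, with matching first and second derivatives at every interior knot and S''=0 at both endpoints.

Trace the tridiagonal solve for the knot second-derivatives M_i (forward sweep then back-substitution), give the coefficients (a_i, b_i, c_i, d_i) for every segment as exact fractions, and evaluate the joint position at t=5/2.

  seg 0: a=-2 b=7/8 c=0 d=1/32
  seg 1: a=0 b=5/4 c=3/16 d=-1/32
S(5/2) = 171/256

Δ: Δ0=1, Δ1=3/2
row 1: diag=8, rhs=3; c'=1/4, d'=3/8
back: M1=3/8
M: M0=0, M1=3/8, M2=0
seg 0: a=-2, c=M0/2=0, d=(M1−M0)/(6·2)=1/32, b=Δ0−h0·(2M0+M1)/6=7/8
seg 1: a=0, c=M1/2=3/16, d=(M2−M1)/(6·2)=-1/32, b=Δ1−h1·(2M1+M2)/6=5/4
t_q=5/2 → seg 1, τ=1/2; S=0+5/4·τ+3/16·τ²+-1/32·τ³=171/256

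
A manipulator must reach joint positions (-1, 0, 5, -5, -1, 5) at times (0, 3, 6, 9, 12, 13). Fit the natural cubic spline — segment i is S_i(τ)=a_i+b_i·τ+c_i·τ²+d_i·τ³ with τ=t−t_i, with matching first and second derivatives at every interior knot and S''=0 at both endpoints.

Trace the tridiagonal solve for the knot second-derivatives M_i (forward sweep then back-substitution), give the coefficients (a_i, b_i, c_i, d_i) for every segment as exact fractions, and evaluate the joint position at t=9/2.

  seg 0: a=-1 b=-178/403 c=0 d=937/10881
  seg 1: a=0 b=759/403 c=937/1209 d=-3073/10881
  seg 2: a=5 b=-440/403 c=-712/403 d=3698/10881
  seg 3: a=-5 b=-78/31 c=1562/1209 d=-32/10881
  seg 4: a=-1 b=2078/403 c=510/403 d=-170/403
S(9/2) = 11657/3224

Δ: Δ0=1/3, Δ1=5/3, Δ2=-10/3, Δ3=4/3, Δ4=6
row 1: diag=12, rhs=8; c'=1/4, d'=2/3
row 2: denom=12−3·1/4=45/4; d'=(-30−3·2/3)/(45/4)=-128/45
row 3: denom=12−3·4/15=56/5; d'=(28−3·-128/45)/(56/5)=137/42
row 4: denom=8−3·15/56=403/56; d'=(28−3·137/42)/(403/56)=1020/403
back: M4=1020/403
back: M3=137/42−15/56·1020/403=3124/1209
back: M2=-128/45−4/15·3124/1209=-1424/403
back: M1=2/3−1/4·-1424/403=1874/1209
M: M0=0, M1=1874/1209, M2=-1424/403, M3=3124/1209, M4=1020/403, M5=0
seg 0: a=-1, c=M0/2=0, d=(M1−M0)/(6·3)=937/10881, b=Δ0−h0·(2M0+M1)/6=-178/403
seg 1: a=0, c=M1/2=937/1209, d=(M2−M1)/(6·3)=-3073/10881, b=Δ1−h1·(2M1+M2)/6=759/403
seg 2: a=5, c=M2/2=-712/403, d=(M3−M2)/(6·3)=3698/10881, b=Δ2−h2·(2M2+M3)/6=-440/403
seg 3: a=-5, c=M3/2=1562/1209, d=(M4−M3)/(6·3)=-32/10881, b=Δ3−h3·(2M3+M4)/6=-78/31
seg 4: a=-1, c=M4/2=510/403, d=(M5−M4)/(6·1)=-170/403, b=Δ4−h4·(2M4+M5)/6=2078/403
t_q=9/2 → seg 1, τ=3/2; S=0+759/403·τ+937/1209·τ²+-3073/10881·τ³=11657/3224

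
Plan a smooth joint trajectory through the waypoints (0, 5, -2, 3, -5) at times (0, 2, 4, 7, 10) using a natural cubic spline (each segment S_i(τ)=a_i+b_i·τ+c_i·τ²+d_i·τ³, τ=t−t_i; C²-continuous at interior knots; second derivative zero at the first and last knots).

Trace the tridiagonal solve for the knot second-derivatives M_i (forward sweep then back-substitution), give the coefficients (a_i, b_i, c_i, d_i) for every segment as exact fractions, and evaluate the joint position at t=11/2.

  seg 0: a=0 b=311/70 c=0 d=-17/35
  seg 1: a=5 b=-97/70 c=-102/35 d=13/14
  seg 2: a=-2 b=-19/10 c=93/35 d=-185/378
  seg 3: a=3 b=29/35 c=-367/210 d=367/1890
S(11/2) = -293/560

Δ: Δ0=5/2, Δ1=-7/2, Δ2=5/3, Δ3=-8/3
row 1: diag=8, rhs=-36; c'=1/4, d'=-9/2
row 2: denom=10−2·1/4=19/2; d'=(31−2·-9/2)/(19/2)=80/19
row 3: denom=12−3·6/19=210/19; d'=(-26−3·80/19)/(210/19)=-367/105
back: M3=-367/105
back: M2=80/19−6/19·-367/105=186/35
back: M1=-9/2−1/4·186/35=-204/35
M: M0=0, M1=-204/35, M2=186/35, M3=-367/105, M4=0
seg 0: a=0, c=M0/2=0, d=(M1−M0)/(6·2)=-17/35, b=Δ0−h0·(2M0+M1)/6=311/70
seg 1: a=5, c=M1/2=-102/35, d=(M2−M1)/(6·2)=13/14, b=Δ1−h1·(2M1+M2)/6=-97/70
seg 2: a=-2, c=M2/2=93/35, d=(M3−M2)/(6·3)=-185/378, b=Δ2−h2·(2M2+M3)/6=-19/10
seg 3: a=3, c=M3/2=-367/210, d=(M4−M3)/(6·3)=367/1890, b=Δ3−h3·(2M3+M4)/6=29/35
t_q=11/2 → seg 2, τ=3/2; S=-2+-19/10·τ+93/35·τ²+-185/378·τ³=-293/560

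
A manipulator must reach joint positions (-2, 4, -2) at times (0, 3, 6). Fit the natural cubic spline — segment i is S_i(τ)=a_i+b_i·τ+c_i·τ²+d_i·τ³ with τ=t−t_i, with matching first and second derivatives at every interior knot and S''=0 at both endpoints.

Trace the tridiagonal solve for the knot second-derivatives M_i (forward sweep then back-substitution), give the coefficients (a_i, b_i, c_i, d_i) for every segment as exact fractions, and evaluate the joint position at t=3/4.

  seg 0: a=-2 b=3 c=0 d=-1/9
  seg 1: a=4 b=0 c=-1 d=1/9
S(3/4) = 13/64

Δ: Δ0=2, Δ1=-2
row 1: diag=12, rhs=-24; c'=1/4, d'=-2
back: M1=-2
M: M0=0, M1=-2, M2=0
seg 0: a=-2, c=M0/2=0, d=(M1−M0)/(6·3)=-1/9, b=Δ0−h0·(2M0+M1)/6=3
seg 1: a=4, c=M1/2=-1, d=(M2−M1)/(6·3)=1/9, b=Δ1−h1·(2M1+M2)/6=0
t_q=3/4 → seg 0, τ=3/4; S=-2+3·τ+0·τ²+-1/9·τ³=13/64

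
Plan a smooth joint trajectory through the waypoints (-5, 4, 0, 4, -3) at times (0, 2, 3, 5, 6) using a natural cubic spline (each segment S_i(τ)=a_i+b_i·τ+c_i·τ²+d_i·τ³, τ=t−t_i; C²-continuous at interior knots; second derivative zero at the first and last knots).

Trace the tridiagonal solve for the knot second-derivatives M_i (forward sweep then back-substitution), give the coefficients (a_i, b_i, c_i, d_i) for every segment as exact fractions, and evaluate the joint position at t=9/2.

  seg 0: a=-5 b=1489/186 c=0 d=-163/186
  seg 1: a=4 b=-467/186 c=-163/31 d=701/186
  seg 2: a=0 b=-160/93 c=375/62 d=-779/372
  seg 3: a=4 b=-247/93 c=-202/31 d=202/93
S(9/2) = 3929/992

Δ: Δ0=9/2, Δ1=-4, Δ2=2, Δ3=-7
row 1: diag=6, rhs=-51; c'=1/6, d'=-17/2
row 2: denom=6−1·1/6=35/6; d'=(36−1·-17/2)/(35/6)=267/35
row 3: denom=6−2·12/35=186/35; d'=(-54−2·267/35)/(186/35)=-404/31
back: M3=-404/31
back: M2=267/35−12/35·-404/31=375/31
back: M1=-17/2−1/6·375/31=-326/31
M: M0=0, M1=-326/31, M2=375/31, M3=-404/31, M4=0
seg 0: a=-5, c=M0/2=0, d=(M1−M0)/(6·2)=-163/186, b=Δ0−h0·(2M0+M1)/6=1489/186
seg 1: a=4, c=M1/2=-163/31, d=(M2−M1)/(6·1)=701/186, b=Δ1−h1·(2M1+M2)/6=-467/186
seg 2: a=0, c=M2/2=375/62, d=(M3−M2)/(6·2)=-779/372, b=Δ2−h2·(2M2+M3)/6=-160/93
seg 3: a=4, c=M3/2=-202/31, d=(M4−M3)/(6·1)=202/93, b=Δ3−h3·(2M3+M4)/6=-247/93
t_q=9/2 → seg 2, τ=3/2; S=0+-160/93·τ+375/62·τ²+-779/372·τ³=3929/992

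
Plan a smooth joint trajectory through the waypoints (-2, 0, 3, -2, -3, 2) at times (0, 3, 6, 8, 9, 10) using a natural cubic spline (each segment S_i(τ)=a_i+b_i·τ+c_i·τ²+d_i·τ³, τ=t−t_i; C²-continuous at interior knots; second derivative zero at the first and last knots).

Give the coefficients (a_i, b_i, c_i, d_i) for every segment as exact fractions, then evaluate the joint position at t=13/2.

  seg 0: a=-2 b=1271/4722 c=0 d=1877/42498
  seg 1: a=0 b=3451/2361 c=1877/4722 d=-7811/42498
  seg 2: a=3 b=-5269/4722 c=-989/787 d=1333/4722
  seg 3: a=-2 b=-13009/4722 c=344/787 d=6223/4722
  seg 4: a=-3 b=4894/2361 c=6911/1574 d=-6911/4722
S(13/2) = 27239/12592

Δ: Δ0=2/3, Δ1=1, Δ2=-5/2, Δ3=-1, Δ4=5
row 1: diag=12, rhs=2; c'=1/4, d'=1/6
row 2: denom=10−3·1/4=37/4; d'=(-21−3·1/6)/(37/4)=-86/37
row 3: denom=6−2·8/37=206/37; d'=(9−2·-86/37)/(206/37)=505/206
row 4: denom=4−1·37/206=787/206; d'=(36−1·505/206)/(787/206)=6911/787
back: M4=6911/787
back: M3=505/206−37/206·6911/787=688/787
back: M2=-86/37−8/37·688/787=-1978/787
back: M1=1/6−1/4·-1978/787=1877/2361
M: M0=0, M1=1877/2361, M2=-1978/787, M3=688/787, M4=6911/787, M5=0
seg 0: a=-2, c=M0/2=0, d=(M1−M0)/(6·3)=1877/42498, b=Δ0−h0·(2M0+M1)/6=1271/4722
seg 1: a=0, c=M1/2=1877/4722, d=(M2−M1)/(6·3)=-7811/42498, b=Δ1−h1·(2M1+M2)/6=3451/2361
seg 2: a=3, c=M2/2=-989/787, d=(M3−M2)/(6·2)=1333/4722, b=Δ2−h2·(2M2+M3)/6=-5269/4722
seg 3: a=-2, c=M3/2=344/787, d=(M4−M3)/(6·1)=6223/4722, b=Δ3−h3·(2M3+M4)/6=-13009/4722
seg 4: a=-3, c=M4/2=6911/1574, d=(M5−M4)/(6·1)=-6911/4722, b=Δ4−h4·(2M4+M5)/6=4894/2361
t_q=13/2 → seg 2, τ=1/2; S=3+-5269/4722·τ+-989/787·τ²+1333/4722·τ³=27239/12592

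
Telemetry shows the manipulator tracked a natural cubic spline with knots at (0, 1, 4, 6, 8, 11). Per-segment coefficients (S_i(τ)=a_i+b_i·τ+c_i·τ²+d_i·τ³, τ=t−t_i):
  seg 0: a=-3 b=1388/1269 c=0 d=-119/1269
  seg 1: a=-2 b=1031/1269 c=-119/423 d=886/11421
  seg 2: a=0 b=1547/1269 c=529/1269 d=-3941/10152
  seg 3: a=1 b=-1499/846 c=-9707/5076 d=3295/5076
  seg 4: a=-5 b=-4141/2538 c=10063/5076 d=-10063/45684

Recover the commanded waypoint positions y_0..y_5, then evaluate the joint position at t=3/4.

y_0=-3 y_1=-2 y_2=0 y_3=1 y_4=-5 y_5=2
S(3/4) = -60079/27072

y_0 = S_0(0) = a_0 = -3
y_1 = S_1(0) = a_1 = -2
y_2 = S_2(0) = a_2 = 0
y_3 = S_3(0) = a_3 = 1
y_4 = S_4(0) = a_4 = -5
y_5 = S_4(3) = 2
t_q=3/4 is in segment 0 (τ=3/4); S_0(τ)=-60079/27072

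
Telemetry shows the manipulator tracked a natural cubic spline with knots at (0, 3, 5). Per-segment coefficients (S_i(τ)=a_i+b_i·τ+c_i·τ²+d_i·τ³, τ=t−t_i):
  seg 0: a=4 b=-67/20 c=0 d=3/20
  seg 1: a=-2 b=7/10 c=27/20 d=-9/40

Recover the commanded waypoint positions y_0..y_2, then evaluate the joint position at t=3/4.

y_0 = S_0(0) = a_0 = 4
y_1 = S_1(0) = a_1 = -2
y_2 = S_1(2) = 3
t_q=3/4 is in segment 0 (τ=3/4); S_0(τ)=397/256

y_0=4 y_1=-2 y_2=3
S(3/4) = 397/256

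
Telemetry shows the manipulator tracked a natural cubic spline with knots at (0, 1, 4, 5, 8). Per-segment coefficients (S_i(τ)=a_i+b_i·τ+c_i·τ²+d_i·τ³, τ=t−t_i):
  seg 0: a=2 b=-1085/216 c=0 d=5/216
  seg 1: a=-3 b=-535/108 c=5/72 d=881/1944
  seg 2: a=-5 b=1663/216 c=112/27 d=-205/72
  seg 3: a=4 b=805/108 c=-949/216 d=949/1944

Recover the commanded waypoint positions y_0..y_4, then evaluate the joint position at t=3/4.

y_0 = S_0(0) = a_0 = 2
y_1 = S_1(0) = a_1 = -3
y_2 = S_2(0) = a_2 = -5
y_3 = S_3(0) = a_3 = 4
y_4 = S_3(3) = 0
t_q=3/4 is in segment 0 (τ=3/4); S_0(τ)=-8099/4608

y_0=2 y_1=-3 y_2=-5 y_3=4 y_4=0
S(3/4) = -8099/4608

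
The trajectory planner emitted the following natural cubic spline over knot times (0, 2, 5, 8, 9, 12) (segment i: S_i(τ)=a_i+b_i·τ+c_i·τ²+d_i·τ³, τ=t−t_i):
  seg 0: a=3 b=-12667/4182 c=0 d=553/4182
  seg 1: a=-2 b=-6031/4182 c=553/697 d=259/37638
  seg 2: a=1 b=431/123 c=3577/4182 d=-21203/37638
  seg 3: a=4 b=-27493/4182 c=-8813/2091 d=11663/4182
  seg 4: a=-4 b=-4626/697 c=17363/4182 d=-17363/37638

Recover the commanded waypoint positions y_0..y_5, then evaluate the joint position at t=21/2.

y_0 = S_0(0) = a_0 = 3
y_1 = S_1(0) = a_1 = -2
y_2 = S_2(0) = a_2 = 1
y_3 = S_3(0) = a_3 = 4
y_4 = S_4(0) = a_4 = -4
y_5 = S_4(3) = 1
t_q=21/2 is in segment 4 (τ=3/2); S_4(τ)=-68817/11152

y_0=3 y_1=-2 y_2=1 y_3=4 y_4=-4 y_5=1
S(21/2) = -68817/11152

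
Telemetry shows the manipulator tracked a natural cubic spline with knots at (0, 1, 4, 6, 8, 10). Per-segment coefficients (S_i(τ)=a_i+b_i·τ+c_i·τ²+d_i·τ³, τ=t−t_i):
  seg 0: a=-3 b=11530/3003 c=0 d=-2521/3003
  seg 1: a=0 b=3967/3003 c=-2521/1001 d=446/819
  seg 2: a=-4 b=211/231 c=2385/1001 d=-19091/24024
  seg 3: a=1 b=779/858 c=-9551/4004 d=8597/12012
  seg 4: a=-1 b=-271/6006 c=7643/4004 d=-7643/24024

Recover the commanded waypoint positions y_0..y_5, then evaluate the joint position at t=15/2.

y_0 = S_0(0) = a_0 = -3
y_1 = S_1(0) = a_1 = 0
y_2 = S_2(0) = a_2 = -4
y_3 = S_3(0) = a_3 = 1
y_4 = S_4(0) = a_4 = -1
y_5 = S_4(2) = 4
t_q=15/2 is in segment 3 (τ=3/2); S_3(τ)=-1453/2464

y_0=-3 y_1=0 y_2=-4 y_3=1 y_4=-1 y_5=4
S(15/2) = -1453/2464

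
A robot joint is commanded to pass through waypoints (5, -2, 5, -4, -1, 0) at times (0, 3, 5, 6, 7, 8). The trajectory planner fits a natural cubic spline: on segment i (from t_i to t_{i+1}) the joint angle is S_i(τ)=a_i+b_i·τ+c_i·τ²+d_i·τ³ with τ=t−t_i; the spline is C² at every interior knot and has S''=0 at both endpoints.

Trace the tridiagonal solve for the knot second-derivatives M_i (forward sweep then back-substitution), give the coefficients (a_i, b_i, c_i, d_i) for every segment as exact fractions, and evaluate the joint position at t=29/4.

  seg 0: a=5 b=-1439/240 c=0 d=293/720
  seg 1: a=-2 b=599/120 c=293/80 d=-529/240
  seg 2: a=5 b=-817/120 c=-153/16 d=1769/240
  seg 3: a=-4 b=-917/240 c=251/20 d=-275/48
  seg 4: a=-1 b=491/120 c=-371/80 d=371/240
S(29/4) = -1243/5120

Δ: Δ0=-7/3, Δ1=7/2, Δ2=-9, Δ3=3, Δ4=1
row 1: diag=10, rhs=35; c'=1/5, d'=7/2
row 2: denom=6−2·1/5=28/5; d'=(-75−2·7/2)/(28/5)=-205/14
row 3: denom=4−1·5/28=107/28; d'=(72−1·-205/14)/(107/28)=2426/107
row 4: denom=4−1·28/107=400/107; d'=(-12−1·2426/107)/(400/107)=-371/40
back: M4=-371/40
back: M3=2426/107−28/107·-371/40=251/10
back: M2=-205/14−5/28·251/10=-153/8
back: M1=7/2−1/5·-153/8=293/40
M: M0=0, M1=293/40, M2=-153/8, M3=251/10, M4=-371/40, M5=0
seg 0: a=5, c=M0/2=0, d=(M1−M0)/(6·3)=293/720, b=Δ0−h0·(2M0+M1)/6=-1439/240
seg 1: a=-2, c=M1/2=293/80, d=(M2−M1)/(6·2)=-529/240, b=Δ1−h1·(2M1+M2)/6=599/120
seg 2: a=5, c=M2/2=-153/16, d=(M3−M2)/(6·1)=1769/240, b=Δ2−h2·(2M2+M3)/6=-817/120
seg 3: a=-4, c=M3/2=251/20, d=(M4−M3)/(6·1)=-275/48, b=Δ3−h3·(2M3+M4)/6=-917/240
seg 4: a=-1, c=M4/2=-371/80, d=(M5−M4)/(6·1)=371/240, b=Δ4−h4·(2M4+M5)/6=491/120
t_q=29/4 → seg 4, τ=1/4; S=-1+491/120·τ+-371/80·τ²+371/240·τ³=-1243/5120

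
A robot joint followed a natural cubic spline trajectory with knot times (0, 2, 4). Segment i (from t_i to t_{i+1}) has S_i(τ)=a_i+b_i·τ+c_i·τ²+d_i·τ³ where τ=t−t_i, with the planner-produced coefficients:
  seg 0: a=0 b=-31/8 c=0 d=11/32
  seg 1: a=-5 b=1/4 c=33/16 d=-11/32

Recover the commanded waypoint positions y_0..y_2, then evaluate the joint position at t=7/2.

y_0=0 y_1=-5 y_2=1
S(7/2) = -293/256

y_0 = S_0(0) = a_0 = 0
y_1 = S_1(0) = a_1 = -5
y_2 = S_1(2) = 1
t_q=7/2 is in segment 1 (τ=3/2); S_1(τ)=-293/256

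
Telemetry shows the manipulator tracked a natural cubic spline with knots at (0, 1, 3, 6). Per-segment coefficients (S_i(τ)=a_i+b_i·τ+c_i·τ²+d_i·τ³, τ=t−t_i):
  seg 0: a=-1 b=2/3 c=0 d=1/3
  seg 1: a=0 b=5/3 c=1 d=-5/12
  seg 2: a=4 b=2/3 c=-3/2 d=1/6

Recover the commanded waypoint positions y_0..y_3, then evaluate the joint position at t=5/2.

y_0=-1 y_1=0 y_2=4 y_3=-3
S(5/2) = 107/32

y_0 = S_0(0) = a_0 = -1
y_1 = S_1(0) = a_1 = 0
y_2 = S_2(0) = a_2 = 4
y_3 = S_2(3) = -3
t_q=5/2 is in segment 1 (τ=3/2); S_1(τ)=107/32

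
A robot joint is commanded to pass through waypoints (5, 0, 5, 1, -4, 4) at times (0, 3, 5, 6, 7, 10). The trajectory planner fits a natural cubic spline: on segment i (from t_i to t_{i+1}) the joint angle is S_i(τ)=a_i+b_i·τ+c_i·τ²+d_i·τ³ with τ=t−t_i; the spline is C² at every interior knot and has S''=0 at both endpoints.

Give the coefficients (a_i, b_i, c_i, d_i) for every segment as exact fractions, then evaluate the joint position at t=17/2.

Δ: Δ0=-5/3, Δ1=5/2, Δ2=-4, Δ3=-5, Δ4=8/3
row 1: diag=10, rhs=25; c'=1/5, d'=5/2
row 2: denom=6−2·1/5=28/5; d'=(-39−2·5/2)/(28/5)=-55/7
row 3: denom=4−1·5/28=107/28; d'=(-6−1·-55/7)/(107/28)=52/107
row 4: denom=8−1·28/107=828/107; d'=(46−1·52/107)/(828/107)=2435/414
back: M4=2435/414
back: M3=52/107−28/107·2435/414=-218/207
back: M2=-55/7−5/28·-218/207=-3175/414
back: M1=5/2−1/5·-3175/414=835/207
M: M0=0, M1=835/207, M2=-3175/414, M3=-218/207, M4=2435/414, M5=0
seg 0: a=5, c=M0/2=0, d=(M1−M0)/(6·3)=835/3726, b=Δ0−h0·(2M0+M1)/6=-1525/414
seg 1: a=0, c=M1/2=835/414, d=(M2−M1)/(6·2)=-1615/1656, b=Δ1−h1·(2M1+M2)/6=490/207
seg 2: a=5, c=M2/2=-3175/828, d=(M3−M2)/(6·1)=913/828, b=Δ2−h2·(2M2+M3)/6=-175/138
seg 3: a=1, c=M3/2=-109/207, d=(M4−M3)/(6·1)=319/276, b=Δ3−h3·(2M3+M4)/6=-4661/828
seg 4: a=-4, c=M4/2=2435/828, d=(M5−M4)/(6·3)=-2435/7452, b=Δ4−h4·(2M4+M5)/6=-1331/414
t_q=17/2 → seg 4, τ=3/2; S=-4+-1331/414·τ+2435/828·τ²+-2435/7452·τ³=-2435/736

  seg 0: a=5 b=-1525/414 c=0 d=835/3726
  seg 1: a=0 b=490/207 c=835/414 d=-1615/1656
  seg 2: a=5 b=-175/138 c=-3175/828 d=913/828
  seg 3: a=1 b=-4661/828 c=-109/207 d=319/276
  seg 4: a=-4 b=-1331/414 c=2435/828 d=-2435/7452
S(17/2) = -2435/736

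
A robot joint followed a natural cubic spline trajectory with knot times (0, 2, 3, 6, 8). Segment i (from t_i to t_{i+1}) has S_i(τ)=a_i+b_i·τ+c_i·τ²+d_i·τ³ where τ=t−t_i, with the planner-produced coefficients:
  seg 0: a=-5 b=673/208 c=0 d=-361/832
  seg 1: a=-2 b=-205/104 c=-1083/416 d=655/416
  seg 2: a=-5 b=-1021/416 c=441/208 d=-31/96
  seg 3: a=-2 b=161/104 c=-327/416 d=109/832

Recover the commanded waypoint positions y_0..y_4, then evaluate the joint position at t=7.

y_0=-5 y_1=-2 y_2=-5 y_3=-2 y_4=-1
S(7) = -921/832

y_0 = S_0(0) = a_0 = -5
y_1 = S_1(0) = a_1 = -2
y_2 = S_2(0) = a_2 = -5
y_3 = S_3(0) = a_3 = -2
y_4 = S_3(2) = -1
t_q=7 is in segment 3 (τ=1); S_3(τ)=-921/832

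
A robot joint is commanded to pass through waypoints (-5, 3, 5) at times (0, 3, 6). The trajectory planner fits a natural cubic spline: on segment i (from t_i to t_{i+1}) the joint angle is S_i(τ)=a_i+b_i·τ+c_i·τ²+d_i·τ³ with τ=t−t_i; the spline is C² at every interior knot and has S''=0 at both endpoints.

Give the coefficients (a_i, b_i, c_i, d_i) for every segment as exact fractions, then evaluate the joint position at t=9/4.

  seg 0: a=-5 b=19/6 c=0 d=-1/18
  seg 1: a=3 b=5/3 c=-1/2 d=1/18
S(9/4) = 191/128

Δ: Δ0=8/3, Δ1=2/3
row 1: diag=12, rhs=-12; c'=1/4, d'=-1
back: M1=-1
M: M0=0, M1=-1, M2=0
seg 0: a=-5, c=M0/2=0, d=(M1−M0)/(6·3)=-1/18, b=Δ0−h0·(2M0+M1)/6=19/6
seg 1: a=3, c=M1/2=-1/2, d=(M2−M1)/(6·3)=1/18, b=Δ1−h1·(2M1+M2)/6=5/3
t_q=9/4 → seg 0, τ=9/4; S=-5+19/6·τ+0·τ²+-1/18·τ³=191/128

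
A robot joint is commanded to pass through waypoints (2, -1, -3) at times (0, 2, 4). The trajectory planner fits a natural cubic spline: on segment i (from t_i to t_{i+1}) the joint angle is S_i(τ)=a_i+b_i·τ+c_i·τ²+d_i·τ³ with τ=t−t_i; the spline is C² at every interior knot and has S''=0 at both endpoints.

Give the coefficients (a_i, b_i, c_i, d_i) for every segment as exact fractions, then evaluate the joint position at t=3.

Δ: Δ0=-3/2, Δ1=-1
row 1: diag=8, rhs=3; c'=1/4, d'=3/8
back: M1=3/8
M: M0=0, M1=3/8, M2=0
seg 0: a=2, c=M0/2=0, d=(M1−M0)/(6·2)=1/32, b=Δ0−h0·(2M0+M1)/6=-13/8
seg 1: a=-1, c=M1/2=3/16, d=(M2−M1)/(6·2)=-1/32, b=Δ1−h1·(2M1+M2)/6=-5/4
t_q=3 → seg 1, τ=1; S=-1+-5/4·τ+3/16·τ²+-1/32·τ³=-67/32

  seg 0: a=2 b=-13/8 c=0 d=1/32
  seg 1: a=-1 b=-5/4 c=3/16 d=-1/32
S(3) = -67/32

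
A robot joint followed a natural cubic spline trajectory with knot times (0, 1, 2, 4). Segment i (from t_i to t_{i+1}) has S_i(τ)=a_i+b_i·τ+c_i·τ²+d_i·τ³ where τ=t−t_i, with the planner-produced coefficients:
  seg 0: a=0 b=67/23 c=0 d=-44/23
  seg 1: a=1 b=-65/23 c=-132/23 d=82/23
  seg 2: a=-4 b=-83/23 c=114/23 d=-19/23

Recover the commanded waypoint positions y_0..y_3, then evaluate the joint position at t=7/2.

y_0 = S_0(0) = a_0 = 0
y_1 = S_1(0) = a_1 = 1
y_2 = S_2(0) = a_2 = -4
y_3 = S_2(2) = 2
t_q=7/2 is in segment 2 (τ=3/2); S_2(τ)=-193/184

y_0=0 y_1=1 y_2=-4 y_3=2
S(7/2) = -193/184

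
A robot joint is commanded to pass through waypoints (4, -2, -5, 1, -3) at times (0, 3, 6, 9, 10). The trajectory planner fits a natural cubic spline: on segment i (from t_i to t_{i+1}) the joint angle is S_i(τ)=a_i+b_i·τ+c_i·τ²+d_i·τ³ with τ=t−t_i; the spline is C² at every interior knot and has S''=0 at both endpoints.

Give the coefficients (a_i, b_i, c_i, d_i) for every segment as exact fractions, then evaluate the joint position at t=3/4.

Δ: Δ0=-2, Δ1=-1, Δ2=2, Δ3=-4
row 1: diag=12, rhs=6; c'=1/4, d'=1/2
row 2: denom=12−3·1/4=45/4; d'=(18−3·1/2)/(45/4)=22/15
row 3: denom=8−3·4/15=36/5; d'=(-36−3·22/15)/(36/5)=-101/18
back: M3=-101/18
back: M2=22/15−4/15·-101/18=80/27
back: M1=1/2−1/4·80/27=-13/54
M: M0=0, M1=-13/54, M2=80/27, M3=-101/18, M4=0
seg 0: a=4, c=M0/2=0, d=(M1−M0)/(6·3)=-13/972, b=Δ0−h0·(2M0+M1)/6=-203/108
seg 1: a=-2, c=M1/2=-13/108, d=(M2−M1)/(6·3)=173/972, b=Δ1−h1·(2M1+M2)/6=-121/54
seg 2: a=-5, c=M2/2=40/27, d=(M3−M2)/(6·3)=-463/972, b=Δ2−h2·(2M2+M3)/6=199/108
seg 3: a=1, c=M3/2=-101/36, d=(M4−M3)/(6·1)=101/108, b=Δ3−h3·(2M3+M4)/6=-115/54
t_q=3/4 → seg 0, τ=3/4; S=4+-203/108·τ+0·τ²+-13/972·τ³=1985/768

  seg 0: a=4 b=-203/108 c=0 d=-13/972
  seg 1: a=-2 b=-121/54 c=-13/108 d=173/972
  seg 2: a=-5 b=199/108 c=40/27 d=-463/972
  seg 3: a=1 b=-115/54 c=-101/36 d=101/108
S(3/4) = 1985/768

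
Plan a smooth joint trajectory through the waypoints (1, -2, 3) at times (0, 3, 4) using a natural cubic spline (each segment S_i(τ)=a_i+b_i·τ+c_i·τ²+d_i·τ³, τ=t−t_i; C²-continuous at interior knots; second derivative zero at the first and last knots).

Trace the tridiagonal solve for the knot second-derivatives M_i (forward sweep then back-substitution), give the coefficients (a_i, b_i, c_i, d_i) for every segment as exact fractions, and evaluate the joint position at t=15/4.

  seg 0: a=1 b=-13/4 c=0 d=1/4
  seg 1: a=-2 b=7/2 c=9/4 d=-3/4
S(15/4) = 403/256

Δ: Δ0=-1, Δ1=5
row 1: diag=8, rhs=36; c'=1/8, d'=9/2
back: M1=9/2
M: M0=0, M1=9/2, M2=0
seg 0: a=1, c=M0/2=0, d=(M1−M0)/(6·3)=1/4, b=Δ0−h0·(2M0+M1)/6=-13/4
seg 1: a=-2, c=M1/2=9/4, d=(M2−M1)/(6·1)=-3/4, b=Δ1−h1·(2M1+M2)/6=7/2
t_q=15/4 → seg 1, τ=3/4; S=-2+7/2·τ+9/4·τ²+-3/4·τ³=403/256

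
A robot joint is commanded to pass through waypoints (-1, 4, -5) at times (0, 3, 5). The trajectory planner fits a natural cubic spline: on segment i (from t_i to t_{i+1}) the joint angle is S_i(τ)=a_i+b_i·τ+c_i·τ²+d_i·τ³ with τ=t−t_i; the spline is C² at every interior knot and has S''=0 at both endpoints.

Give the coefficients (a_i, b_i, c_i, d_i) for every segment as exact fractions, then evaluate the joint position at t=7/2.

  seg 0: a=-1 b=211/60 c=0 d=-37/180
  seg 1: a=4 b=-61/30 c=-37/20 d=37/120
S(7/2) = 819/320

Δ: Δ0=5/3, Δ1=-9/2
row 1: diag=10, rhs=-37; c'=1/5, d'=-37/10
back: M1=-37/10
M: M0=0, M1=-37/10, M2=0
seg 0: a=-1, c=M0/2=0, d=(M1−M0)/(6·3)=-37/180, b=Δ0−h0·(2M0+M1)/6=211/60
seg 1: a=4, c=M1/2=-37/20, d=(M2−M1)/(6·2)=37/120, b=Δ1−h1·(2M1+M2)/6=-61/30
t_q=7/2 → seg 1, τ=1/2; S=4+-61/30·τ+-37/20·τ²+37/120·τ³=819/320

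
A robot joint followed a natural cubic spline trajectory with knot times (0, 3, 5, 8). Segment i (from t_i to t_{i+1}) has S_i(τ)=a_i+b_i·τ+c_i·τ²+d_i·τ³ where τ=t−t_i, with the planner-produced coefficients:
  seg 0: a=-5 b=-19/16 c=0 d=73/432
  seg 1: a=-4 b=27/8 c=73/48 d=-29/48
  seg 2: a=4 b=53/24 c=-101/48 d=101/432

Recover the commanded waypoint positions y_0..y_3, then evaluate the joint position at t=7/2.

y_0=-5 y_1=-4 y_2=4 y_3=-2
S(7/2) = -257/128

y_0 = S_0(0) = a_0 = -5
y_1 = S_1(0) = a_1 = -4
y_2 = S_2(0) = a_2 = 4
y_3 = S_2(3) = -2
t_q=7/2 is in segment 1 (τ=1/2); S_1(τ)=-257/128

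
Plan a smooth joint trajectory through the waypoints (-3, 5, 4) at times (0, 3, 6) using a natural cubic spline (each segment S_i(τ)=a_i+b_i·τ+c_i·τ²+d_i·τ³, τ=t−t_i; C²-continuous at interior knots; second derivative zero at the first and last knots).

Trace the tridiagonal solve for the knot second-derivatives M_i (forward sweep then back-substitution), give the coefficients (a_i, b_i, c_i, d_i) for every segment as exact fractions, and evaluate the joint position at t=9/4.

  seg 0: a=-3 b=41/12 c=0 d=-1/12
  seg 1: a=5 b=7/6 c=-3/4 d=1/12
S(9/4) = 957/256

Δ: Δ0=8/3, Δ1=-1/3
row 1: diag=12, rhs=-18; c'=1/4, d'=-3/2
back: M1=-3/2
M: M0=0, M1=-3/2, M2=0
seg 0: a=-3, c=M0/2=0, d=(M1−M0)/(6·3)=-1/12, b=Δ0−h0·(2M0+M1)/6=41/12
seg 1: a=5, c=M1/2=-3/4, d=(M2−M1)/(6·3)=1/12, b=Δ1−h1·(2M1+M2)/6=7/6
t_q=9/4 → seg 0, τ=9/4; S=-3+41/12·τ+0·τ²+-1/12·τ³=957/256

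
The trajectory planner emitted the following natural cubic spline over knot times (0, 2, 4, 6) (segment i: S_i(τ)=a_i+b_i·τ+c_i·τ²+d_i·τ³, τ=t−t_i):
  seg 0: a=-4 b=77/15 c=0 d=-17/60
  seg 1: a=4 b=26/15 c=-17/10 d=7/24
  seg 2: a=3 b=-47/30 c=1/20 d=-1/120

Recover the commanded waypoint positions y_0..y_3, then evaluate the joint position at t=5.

y_0=-4 y_1=4 y_2=3 y_3=0
S(5) = 59/40

y_0 = S_0(0) = a_0 = -4
y_1 = S_1(0) = a_1 = 4
y_2 = S_2(0) = a_2 = 3
y_3 = S_2(2) = 0
t_q=5 is in segment 2 (τ=1); S_2(τ)=59/40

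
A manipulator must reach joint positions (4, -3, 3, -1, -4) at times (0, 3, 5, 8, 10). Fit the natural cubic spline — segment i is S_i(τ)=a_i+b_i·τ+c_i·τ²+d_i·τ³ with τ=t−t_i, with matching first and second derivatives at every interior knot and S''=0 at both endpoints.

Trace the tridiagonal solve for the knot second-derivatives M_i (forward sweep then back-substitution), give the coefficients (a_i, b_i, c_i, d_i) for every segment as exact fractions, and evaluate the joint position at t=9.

Δ: Δ0=-7/3, Δ1=3, Δ2=-4/3, Δ3=-3/2
row 1: diag=10, rhs=32; c'=1/5, d'=16/5
row 2: denom=10−2·1/5=48/5; d'=(-26−2·16/5)/(48/5)=-27/8
row 3: denom=10−3·5/16=145/16; d'=(-1−3·-27/8)/(145/16)=146/145
back: M3=146/145
back: M2=-27/8−5/16·146/145=-107/29
back: M1=16/5−1/5·-107/29=571/145
M: M0=0, M1=571/145, M2=-107/29, M3=146/145, M4=0
seg 0: a=4, c=M0/2=0, d=(M1−M0)/(6·3)=571/2610, b=Δ0−h0·(2M0+M1)/6=-3743/870
seg 1: a=-3, c=M1/2=571/290, d=(M2−M1)/(6·2)=-553/870, b=Δ1−h1·(2M1+M2)/6=698/435
seg 2: a=3, c=M2/2=-107/58, d=(M3−M2)/(6·3)=227/870, b=Δ2−h2·(2M2+M3)/6=806/435
seg 3: a=-1, c=M3/2=73/145, d=(M4−M3)/(6·2)=-73/870, b=Δ3−h3·(2M3+M4)/6=-1889/870
t_q=9 → seg 3, τ=1; S=-1+-1889/870·τ+73/145·τ²+-73/870·τ³=-399/145

  seg 0: a=4 b=-3743/870 c=0 d=571/2610
  seg 1: a=-3 b=698/435 c=571/290 d=-553/870
  seg 2: a=3 b=806/435 c=-107/58 d=227/870
  seg 3: a=-1 b=-1889/870 c=73/145 d=-73/870
S(9) = -399/145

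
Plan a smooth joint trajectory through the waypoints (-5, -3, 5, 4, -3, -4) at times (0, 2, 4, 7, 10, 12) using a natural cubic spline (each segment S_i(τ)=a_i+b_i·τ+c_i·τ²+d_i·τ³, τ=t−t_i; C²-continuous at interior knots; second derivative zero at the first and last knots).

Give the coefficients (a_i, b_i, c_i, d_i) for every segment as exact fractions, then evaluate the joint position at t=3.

  seg 0: a=-5 b=-11/3858 c=0 d=3869/15432
  seg 1: a=-3 b=5798/1929 c=3869/2572 d=-7771/15432
  seg 2: a=5 b=11497/3858 c=-1951/1286 d=796/5787
  seg 3: a=4 b=-9293/3858 c=-359/1286 d=587/5787
  seg 4: a=-3 b=-5189/3858 c=815/1286 d=-815/7716
S(3) = 5177/5144

Δ: Δ0=1, Δ1=4, Δ2=-1/3, Δ3=-7/3, Δ4=-1/2
row 1: diag=8, rhs=18; c'=1/4, d'=9/4
row 2: denom=10−2·1/4=19/2; d'=(-26−2·9/4)/(19/2)=-61/19
row 3: denom=12−3·6/19=210/19; d'=(-12−3·-61/19)/(210/19)=-3/14
row 4: denom=10−3·19/70=643/70; d'=(11−3·-3/14)/(643/70)=815/643
back: M4=815/643
back: M3=-3/14−19/70·815/643=-359/643
back: M2=-61/19−6/19·-359/643=-1951/643
back: M1=9/4−1/4·-1951/643=3869/1286
M: M0=0, M1=3869/1286, M2=-1951/643, M3=-359/643, M4=815/643, M5=0
seg 0: a=-5, c=M0/2=0, d=(M1−M0)/(6·2)=3869/15432, b=Δ0−h0·(2M0+M1)/6=-11/3858
seg 1: a=-3, c=M1/2=3869/2572, d=(M2−M1)/(6·2)=-7771/15432, b=Δ1−h1·(2M1+M2)/6=5798/1929
seg 2: a=5, c=M2/2=-1951/1286, d=(M3−M2)/(6·3)=796/5787, b=Δ2−h2·(2M2+M3)/6=11497/3858
seg 3: a=4, c=M3/2=-359/1286, d=(M4−M3)/(6·3)=587/5787, b=Δ3−h3·(2M3+M4)/6=-9293/3858
seg 4: a=-3, c=M4/2=815/1286, d=(M5−M4)/(6·2)=-815/7716, b=Δ4−h4·(2M4+M5)/6=-5189/3858
t_q=3 → seg 1, τ=1; S=-3+5798/1929·τ+3869/2572·τ²+-7771/15432·τ³=5177/5144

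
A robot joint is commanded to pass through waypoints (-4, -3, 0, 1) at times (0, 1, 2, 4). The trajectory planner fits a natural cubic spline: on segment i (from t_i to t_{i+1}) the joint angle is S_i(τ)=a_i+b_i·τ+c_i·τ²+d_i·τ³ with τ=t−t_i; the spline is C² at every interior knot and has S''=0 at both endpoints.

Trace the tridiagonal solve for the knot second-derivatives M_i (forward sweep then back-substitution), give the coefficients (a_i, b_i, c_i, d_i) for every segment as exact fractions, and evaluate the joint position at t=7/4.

  seg 0: a=-4 b=17/46 c=0 d=29/46
  seg 1: a=-3 b=52/23 c=87/46 d=-53/46
  seg 2: a=0 b=119/46 c=-36/23 d=6/23
S(7/4) = -93/128

Δ: Δ0=1, Δ1=3, Δ2=1/2
row 1: diag=4, rhs=12; c'=1/4, d'=3
row 2: denom=6−1·1/4=23/4; d'=(-15−1·3)/(23/4)=-72/23
back: M2=-72/23
back: M1=3−1/4·-72/23=87/23
M: M0=0, M1=87/23, M2=-72/23, M3=0
seg 0: a=-4, c=M0/2=0, d=(M1−M0)/(6·1)=29/46, b=Δ0−h0·(2M0+M1)/6=17/46
seg 1: a=-3, c=M1/2=87/46, d=(M2−M1)/(6·1)=-53/46, b=Δ1−h1·(2M1+M2)/6=52/23
seg 2: a=0, c=M2/2=-36/23, d=(M3−M2)/(6·2)=6/23, b=Δ2−h2·(2M2+M3)/6=119/46
t_q=7/4 → seg 1, τ=3/4; S=-3+52/23·τ+87/46·τ²+-53/46·τ³=-93/128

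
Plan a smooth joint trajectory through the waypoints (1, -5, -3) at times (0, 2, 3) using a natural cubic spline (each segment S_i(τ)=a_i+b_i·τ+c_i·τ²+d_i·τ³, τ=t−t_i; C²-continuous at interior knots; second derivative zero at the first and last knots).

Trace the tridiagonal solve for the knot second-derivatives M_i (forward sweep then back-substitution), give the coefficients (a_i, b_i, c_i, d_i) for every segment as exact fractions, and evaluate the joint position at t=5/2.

  seg 0: a=1 b=-14/3 c=0 d=5/12
  seg 1: a=-5 b=1/3 c=5/2 d=-5/6
S(5/2) = -69/16

Δ: Δ0=-3, Δ1=2
row 1: diag=6, rhs=30; c'=1/6, d'=5
back: M1=5
M: M0=0, M1=5, M2=0
seg 0: a=1, c=M0/2=0, d=(M1−M0)/(6·2)=5/12, b=Δ0−h0·(2M0+M1)/6=-14/3
seg 1: a=-5, c=M1/2=5/2, d=(M2−M1)/(6·1)=-5/6, b=Δ1−h1·(2M1+M2)/6=1/3
t_q=5/2 → seg 1, τ=1/2; S=-5+1/3·τ+5/2·τ²+-5/6·τ³=-69/16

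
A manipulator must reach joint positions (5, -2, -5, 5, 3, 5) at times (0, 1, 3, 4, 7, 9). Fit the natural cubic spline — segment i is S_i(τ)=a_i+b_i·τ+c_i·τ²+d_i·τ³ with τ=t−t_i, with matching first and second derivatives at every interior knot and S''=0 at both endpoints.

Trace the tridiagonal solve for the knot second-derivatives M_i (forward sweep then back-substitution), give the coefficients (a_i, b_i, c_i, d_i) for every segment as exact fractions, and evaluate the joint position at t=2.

Δ: Δ0=-7, Δ1=-3/2, Δ2=10, Δ3=-2/3, Δ4=1
row 1: diag=6, rhs=33; c'=1/3, d'=11/2
row 2: denom=6−2·1/3=16/3; d'=(69−2·11/2)/(16/3)=87/8
row 3: denom=8−1·3/16=125/16; d'=(-64−1·87/8)/(125/16)=-1198/125
row 4: denom=10−3·48/125=1106/125; d'=(10−3·-1198/125)/(1106/125)=346/79
back: M4=346/79
back: M3=-1198/125−48/125·346/79=-890/79
back: M2=87/8−3/16·-890/79=1026/79
back: M1=11/2−1/3·1026/79=185/158
M: M0=0, M1=185/158, M2=1026/79, M3=-890/79, M4=346/79, M5=0
seg 0: a=5, c=M0/2=0, d=(M1−M0)/(6·1)=185/948, b=Δ0−h0·(2M0+M1)/6=-6821/948
seg 1: a=-2, c=M1/2=185/316, d=(M2−M1)/(6·2)=1867/1896, b=Δ1−h1·(2M1+M2)/6=-3133/474
seg 2: a=-5, c=M2/2=513/79, d=(M3−M2)/(6·1)=-958/237, b=Δ2−h2·(2M2+M3)/6=1789/237
seg 3: a=5, c=M3/2=-445/79, d=(M4−M3)/(6·3)=206/237, b=Δ3−h3·(2M3+M4)/6=1993/237
seg 4: a=3, c=M4/2=173/79, d=(M5−M4)/(6·2)=-173/474, b=Δ4−h4·(2M4+M5)/6=-455/237
t_q=2 → seg 1, τ=1; S=-2+-3133/474·τ+185/316·τ²+1867/1896·τ³=-4449/632

  seg 0: a=5 b=-6821/948 c=0 d=185/948
  seg 1: a=-2 b=-3133/474 c=185/316 d=1867/1896
  seg 2: a=-5 b=1789/237 c=513/79 d=-958/237
  seg 3: a=5 b=1993/237 c=-445/79 d=206/237
  seg 4: a=3 b=-455/237 c=173/79 d=-173/474
S(2) = -4449/632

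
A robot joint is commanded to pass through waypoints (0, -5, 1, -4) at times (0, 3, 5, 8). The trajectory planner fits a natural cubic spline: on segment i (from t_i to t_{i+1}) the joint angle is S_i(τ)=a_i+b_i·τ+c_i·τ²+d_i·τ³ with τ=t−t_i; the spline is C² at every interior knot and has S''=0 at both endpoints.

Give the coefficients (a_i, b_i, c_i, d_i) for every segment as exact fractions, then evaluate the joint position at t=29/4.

  seg 0: a=0 b=-41/12 c=0 d=7/36
  seg 1: a=-5 b=11/6 c=7/4 d=-7/12
  seg 2: a=1 b=11/6 c=-7/4 d=7/36
S(29/4) = -389/256

Δ: Δ0=-5/3, Δ1=3, Δ2=-5/3
row 1: diag=10, rhs=28; c'=1/5, d'=14/5
row 2: denom=10−2·1/5=48/5; d'=(-28−2·14/5)/(48/5)=-7/2
back: M2=-7/2
back: M1=14/5−1/5·-7/2=7/2
M: M0=0, M1=7/2, M2=-7/2, M3=0
seg 0: a=0, c=M0/2=0, d=(M1−M0)/(6·3)=7/36, b=Δ0−h0·(2M0+M1)/6=-41/12
seg 1: a=-5, c=M1/2=7/4, d=(M2−M1)/(6·2)=-7/12, b=Δ1−h1·(2M1+M2)/6=11/6
seg 2: a=1, c=M2/2=-7/4, d=(M3−M2)/(6·3)=7/36, b=Δ2−h2·(2M2+M3)/6=11/6
t_q=29/4 → seg 2, τ=9/4; S=1+11/6·τ+-7/4·τ²+7/36·τ³=-389/256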